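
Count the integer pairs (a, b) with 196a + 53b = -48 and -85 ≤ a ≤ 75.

gcd(196, 53):
  196 = 3*53 + 37
  53 = 1*37 + 16
  37 = 2*16 + 5
  16 = 3*5 + 1
  5 = 5*1
so gcd(196, 53) = 1.
Back-substitute for Bézout coefficients:
  1 = 16 - 3*5
  ... = 196*(-10) + 53*(37)
Scale by -48: particular solution (480, -1776); reduce a mod 53: (3, -12).
General solution: a = 3 + 53t, b = -12 - 196t for integer t.
-85 ≤ 3 + 53t ≤ 75 gives t ∈ [-1, 1], which is 3 values.

3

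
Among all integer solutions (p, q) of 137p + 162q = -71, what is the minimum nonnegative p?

gcd(162, 137):
  162 = 1*137 + 25
  137 = 5*25 + 12
  25 = 2*12 + 1
  12 = 12*1
so gcd(162, 137) = 1.
1 divides -71, so solutions exist.
Back-substitute for Bézout coefficients:
  1 = 25 - 2*12
  ... = 137*(-13) + 162*(11)
Scale by -71/1 = -71: (p₀, q₀) = (923, -781).
General solution: p = 923 + 162t, q = -781 - 137t for integer t.
p ≥ 0: smallest is 923 mod 162 = 113 (at t = -5), with q = -96.

113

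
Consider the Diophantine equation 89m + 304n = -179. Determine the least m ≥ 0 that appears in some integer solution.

gcd(304, 89):
  304 = 3×89 + 37
  89 = 2×37 + 15
  37 = 2×15 + 7
  15 = 2×7 + 1
  7 = 7×1
so gcd(304, 89) = 1.
1 divides -179, so solutions exist.
Back-substitute for Bézout coefficients:
  1 = 15 - 2×7
  ... = 89×(41) + 304×(-12)
Scale by -179/1 = -179: (m₀, n₀) = (-7339, 2148).
General solution: m = -7339 + 304t, n = 2148 - 89t for integer t.
m ≥ 0: smallest is -7339 mod 304 = 261 (at t = 25), with n = -77.

261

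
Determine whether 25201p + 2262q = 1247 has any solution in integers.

yes

gcd(25201, 2262) = 29  (25201 = 11·2262 + 319, 2262 = 7·319 + 29, 319 = 11·29).
29 divides 1247, so integer solutions exist.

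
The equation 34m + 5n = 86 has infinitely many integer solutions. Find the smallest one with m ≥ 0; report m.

gcd(34, 5) = 1  (34 = 6·5 + 4, 5 = 1·4 + 1, 4 = 4·1).
1 divides 86, so solutions exist.
Back-substituting, 34·(-1) + 5·(7) = 1.
Scale by 86/1 = 86: (m₀, n₀) = (-86, 602).
General solution: m = -86 + 5t, n = 602 - 34t for integer t.
m ≥ 0: smallest is -86 mod 5 = 4 (at t = 18), with n = -10.

4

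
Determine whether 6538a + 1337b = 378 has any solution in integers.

yes

gcd(6538, 1337) = 7.
7 divides 378, so integer solutions exist.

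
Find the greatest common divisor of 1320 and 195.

gcd(1320, 195) = 15  (1320 = 6·195 + 150, 195 = 1·150 + 45, 150 = 3·45 + 15, 45 = 3·15).

15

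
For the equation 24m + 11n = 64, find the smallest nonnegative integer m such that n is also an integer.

gcd(24, 11):
  24 = 2×11 + 2
  11 = 5×2 + 1
  2 = 2×1
so gcd(24, 11) = 1.
1 divides 64, so solutions exist.
Back-substitute for Bézout coefficients:
  1 = 11 - 5×2
  ... = 24×(-5) + 11×(11)
Scale by 64/1 = 64: (m₀, n₀) = (-320, 704).
General solution: m = -320 + 11t, n = 704 - 24t for integer t.
m ≥ 0: smallest is -320 mod 11 = 10 (at t = 30), with n = -16.

10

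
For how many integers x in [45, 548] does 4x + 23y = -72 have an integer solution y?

gcd(23, 4):
  23 = 5·4 + 3
  4 = 1·3 + 1
  3 = 3·1
so gcd(23, 4) = 1.
Back-substitute for Bézout coefficients:
  1 = 4 - 1·3
  ... = 4·(6) + 23·(-1)
Scale by -72: particular solution (-432, 72); reduce x mod 23: (5, -4).
General solution: x = 5 + 23t, y = -4 - 4t for integer t.
45 ≤ 5 + 23t ≤ 548 gives t ∈ [2, 23], which is 22 values.

22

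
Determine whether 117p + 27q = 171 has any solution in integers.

gcd(117, 27) = 9  (117 = 4×27 + 9, 27 = 3×9).
9 divides 171, so integer solutions exist.

yes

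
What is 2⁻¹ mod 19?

10

gcd(19, 2) = 1.
By Bézout, 2·(-9) + 19·(1) = 1.
So 2·-9 ≡ 1 (mod 19), and -9 mod 19 = 10.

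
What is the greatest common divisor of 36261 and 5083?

17

gcd(36261, 5083):
  36261 = 7×5083 + 680
  5083 = 7×680 + 323
  680 = 2×323 + 34
  323 = 9×34 + 17
  34 = 2×17
so gcd(36261, 5083) = 17.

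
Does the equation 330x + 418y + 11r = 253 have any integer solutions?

gcd(418, 330) = 22.
gcd(22, 11) = 11.
11 divides 253, so integer solutions exist.

yes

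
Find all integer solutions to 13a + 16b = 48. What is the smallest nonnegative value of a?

gcd(16, 13):
  16 = 1*13 + 3
  13 = 4*3 + 1
  3 = 3*1
so gcd(16, 13) = 1.
1 divides 48, so solutions exist.
Back-substitute for Bézout coefficients:
  1 = 13 - 4*3
  ... = 13*(5) + 16*(-4)
Scale by 48/1 = 48: (a₀, b₀) = (240, -192).
General solution: a = 240 + 16t, b = -192 - 13t for integer t.
a ≥ 0: smallest is 240 mod 16 = 0 (at t = -15), with b = 3.

0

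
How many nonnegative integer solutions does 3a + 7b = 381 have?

19

gcd(7, 3):
  7 = 2*3 + 1
  3 = 3*1
so gcd(7, 3) = 1.
Back-substitute for Bézout coefficients:
  1 = 7 - 2*3
  ... = 3*(-2) + 7*(1)
Scale by 381: one solution is (-762, 381). Reduce a mod 7: (1, 54).
General: a = 1 + 7t, b = 54 - 3t.
a ≥ 0 ⇒ t ≥ 0; b ≥ 0 ⇒ t ≤ 18. So t ∈ [0, 18]: 19 solutions.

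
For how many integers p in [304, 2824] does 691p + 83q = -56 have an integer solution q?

31

gcd(691, 83) = 1  (691 = 8*83 + 27, 83 = 3*27 + 2, 27 = 13*2 + 1, 2 = 2*1).
Back-substituting, 691*(40) + 83*(-333) = 1.
Scale by -56: particular solution (-2240, 18648); reduce p mod 83: (1, -9).
General solution: p = 1 + 83t, q = -9 - 691t for integer t.
304 ≤ 1 + 83t ≤ 2824 gives t ∈ [4, 34], which is 31 values.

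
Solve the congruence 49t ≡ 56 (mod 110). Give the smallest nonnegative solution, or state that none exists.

64

gcd(110, 49):
  110 = 2×49 + 12
  49 = 4×12 + 1
  12 = 12×1
so gcd(110, 49) = 1.
1 divides 56, so solutions exist.
Back-substitute for Bézout coefficients:
  1 = 49 - 4×12
  ... = 49×(9) + 110×(-4)
So 49×(9) ≡ 1 (mod 110); multiply by 56: t ≡ 504 (mod 110).
Smallest nonnegative: t = 504 mod 110 = 64.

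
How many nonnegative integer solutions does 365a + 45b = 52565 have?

gcd(365, 45) = 5  (365 = 8*45 + 5, 45 = 9*5).
Back-substituting, 365*(1) + 45*(-8) = 5.
Scale by 10513: one solution is (10513, -84104). Reduce a mod 9: (1, 1160).
General: a = 1 + 9t, b = 1160 - 73t.
a ≥ 0 ⇒ t ≥ 0; b ≥ 0 ⇒ t ≤ 15. So t ∈ [0, 15]: 16 solutions.

16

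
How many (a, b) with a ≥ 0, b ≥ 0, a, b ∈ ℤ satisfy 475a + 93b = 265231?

gcd(475, 93) = 1.
By Bézout, 475×(28) + 93×(-143) = 1.
One solution: (46, 2617).
General: a = 46 + 93t, b = 2617 - 475t.
a ≥ 0 ⇒ t ≥ 0; b ≥ 0 ⇒ t ≤ 5. So t ∈ [0, 5]: 6 solutions.

6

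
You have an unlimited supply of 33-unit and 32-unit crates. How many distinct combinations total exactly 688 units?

Need nonnegative integers with 33j + 32k = 688.
gcd(33, 32) = 1, and 33·(1) + 32·(-1) = 1.
So (j₀, k₀) = (688, -688); general j = 688 + 32t, k = -688 - 33t.
j ≥ 0 ⇒ t ≥ -21; k ≥ 0 ⇒ t ≤ -21. That's 1 value of t.

1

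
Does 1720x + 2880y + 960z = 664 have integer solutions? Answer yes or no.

no

gcd(2880, 1720):
  2880 = 1×1720 + 1160
  1720 = 1×1160 + 560
  1160 = 2×560 + 40
  560 = 14×40
so gcd(2880, 1720) = 40.
gcd(40, 960) = 40.
40 does not divide 664 (remainder 24), so no integer solutions.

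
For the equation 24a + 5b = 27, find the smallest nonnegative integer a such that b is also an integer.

3

gcd(24, 5):
  24 = 4·5 + 4
  5 = 1·4 + 1
  4 = 4·1
so gcd(24, 5) = 1.
1 divides 27, so solutions exist.
Back-substitute for Bézout coefficients:
  1 = 5 - 1·4
  ... = 24·(-1) + 5·(5)
Scale by 27/1 = 27: (a₀, b₀) = (-27, 135).
General solution: a = -27 + 5t, b = 135 - 24t for integer t.
a ≥ 0: smallest is -27 mod 5 = 3 (at t = 6), with b = -9.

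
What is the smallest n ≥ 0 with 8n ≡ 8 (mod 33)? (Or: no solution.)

1

gcd(33, 8) = 1  (33 = 4·8 + 1, 8 = 8·1).
1 divides 8, so solutions exist.
Back-substituting, 8·(-4) + 33·(1) = 1.
So 8·(-4) ≡ 1 (mod 33); multiply by 8: n ≡ -32 (mod 33).
Smallest nonnegative: n = -32 mod 33 = 1.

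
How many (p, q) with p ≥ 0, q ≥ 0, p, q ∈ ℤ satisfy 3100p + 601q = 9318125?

5

gcd(3100, 601) = 1  (3100 = 5*601 + 95, 601 = 6*95 + 31, 95 = 3*31 + 2, 31 = 15*2 + 1, 2 = 2*1).
Back-substituting, 3100*(-291) + 601*(1501) = 1.
Scale by 9318125: one solution is (-2711574375, 13986505625). Reduce p mod 601: (597, 12425).
General: p = 597 + 601t, q = 12425 - 3100t.
p ≥ 0 ⇒ t ≥ 0; q ≥ 0 ⇒ t ≤ 4. So t ∈ [0, 4]: 5 solutions.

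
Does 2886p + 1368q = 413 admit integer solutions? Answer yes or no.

gcd(2886, 1368) = 6.
6 does not divide 413 (remainder 5), so no integer solutions.

no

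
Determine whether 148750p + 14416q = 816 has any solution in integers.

yes

gcd(148750, 14416):
  148750 = 10×14416 + 4590
  14416 = 3×4590 + 646
  4590 = 7×646 + 68
  646 = 9×68 + 34
  68 = 2×34
so gcd(148750, 14416) = 34.
34 divides 816, so integer solutions exist.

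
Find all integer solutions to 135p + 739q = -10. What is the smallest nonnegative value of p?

gcd(739, 135):
  739 = 5·135 + 64
  135 = 2·64 + 7
  64 = 9·7 + 1
  7 = 7·1
so gcd(739, 135) = 1.
1 divides -10, so solutions exist.
Back-substitute for Bézout coefficients:
  1 = 64 - 9·7
  ... = 135·(-104) + 739·(19)
Scale by -10/1 = -10: (p₀, q₀) = (1040, -190).
General solution: p = 1040 + 739t, q = -190 - 135t for integer t.
p ≥ 0: smallest is 1040 mod 739 = 301 (at t = -1), with q = -55.

301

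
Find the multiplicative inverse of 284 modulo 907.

gcd(907, 284) = 1  (907 = 3×284 + 55, 284 = 5×55 + 9, 55 = 6×9 + 1, 9 = 9×1).
Back-substituting, 284×(-99) + 907×(31) = 1.
So 284×-99 ≡ 1 (mod 907), and -99 mod 907 = 808.

808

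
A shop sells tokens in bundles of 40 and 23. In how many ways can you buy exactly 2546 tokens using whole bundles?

3

Need nonnegative integers with 40j + 23k = 2546.
gcd(40, 23) = 1, and 40·(-4) + 23·(7) = 1.
So (j₀, k₀) = (-10184, 17822); general j = -10184 + 23t, k = 17822 - 40t.
j ≥ 0 ⇒ t ≥ 443; k ≥ 0 ⇒ t ≤ 445. That's 3 values of t.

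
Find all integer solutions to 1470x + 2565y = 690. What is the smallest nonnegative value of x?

161

gcd(2565, 1470) = 15.
15 divides 690, so solutions exist.
By Bézout, 1470*(-82) + 2565*(47) = 15.
Scale by 690/15 = 46: (x₀, y₀) = (-3772, 2162).
General solution: x = -3772 + 171t, y = 2162 - 98t for integer t.
x ≥ 0: smallest is -3772 mod 171 = 161 (at t = 23), with y = -92.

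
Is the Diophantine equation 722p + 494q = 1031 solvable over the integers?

no

gcd(722, 494) = 38  (722 = 1×494 + 228, 494 = 2×228 + 38, 228 = 6×38).
38 does not divide 1031 (remainder 5), so no integer solutions.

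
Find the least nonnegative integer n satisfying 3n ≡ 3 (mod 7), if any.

gcd(7, 3) = 1  (7 = 2*3 + 1, 3 = 3*1).
1 divides 3, so solutions exist.
Back-substituting, 3*(-2) + 7*(1) = 1.
So 3*(-2) ≡ 1 (mod 7); multiply by 3: n ≡ -6 (mod 7).
Smallest nonnegative: n = -6 mod 7 = 1.

1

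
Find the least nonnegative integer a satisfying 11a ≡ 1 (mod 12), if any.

11

gcd(12, 11) = 1  (12 = 1·11 + 1, 11 = 11·1).
1 divides 1, so solutions exist.
Back-substituting, 11·(-1) + 12·(1) = 1.
So 11·(-1) ≡ 1 (mod 12); multiply by 1: a ≡ -1 (mod 12).
Smallest nonnegative: a = -1 mod 12 = 11.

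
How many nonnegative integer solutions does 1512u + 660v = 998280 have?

12

gcd(1512, 660) = 12.
By Bézout, 1512*(-24) + 660*(55) = 12.
One solution: (50, 1398).
General: u = 50 + 55t, v = 1398 - 126t.
u ≥ 0 ⇒ t ≥ 0; v ≥ 0 ⇒ t ≤ 11. So t ∈ [0, 11]: 12 solutions.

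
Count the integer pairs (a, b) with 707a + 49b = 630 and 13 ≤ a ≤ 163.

22

gcd(707, 49):
  707 = 14*49 + 21
  49 = 2*21 + 7
  21 = 3*7
so gcd(707, 49) = 7.
Back-substitute for Bézout coefficients:
  7 = 49 - 2*21
  ... = 707*(-2) + 49*(29)
Scale by 90: particular solution (-180, 2610); reduce a mod 7: (2, -16).
General solution: a = 2 + 7t, b = -16 - 101t for integer t.
13 ≤ 2 + 7t ≤ 163 gives t ∈ [2, 23], which is 22 values.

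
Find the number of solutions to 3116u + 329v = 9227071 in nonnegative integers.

9

gcd(3116, 329) = 1  (3116 = 9·329 + 155, 329 = 2·155 + 19, 155 = 8·19 + 3, 19 = 6·3 + 1, 3 = 3·1).
Back-substituting, 3116·(-104) + 329·(985) = 1.
Scale by 9227071: one solution is (-959615384, 9088664935). Reduce u mod 329: (301, 25195).
General: u = 301 + 329t, v = 25195 - 3116t.
u ≥ 0 ⇒ t ≥ 0; v ≥ 0 ⇒ t ≤ 8. So t ∈ [0, 8]: 9 solutions.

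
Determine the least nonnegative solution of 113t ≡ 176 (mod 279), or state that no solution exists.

46

gcd(279, 113):
  279 = 2×113 + 53
  113 = 2×53 + 7
  53 = 7×7 + 4
  7 = 1×4 + 3
  4 = 1×3 + 1
  3 = 3×1
so gcd(279, 113) = 1.
1 divides 176, so solutions exist.
Back-substitute for Bézout coefficients:
  1 = 4 - 1×3
  ... = 113×(-79) + 279×(32)
So 113×(-79) ≡ 1 (mod 279); multiply by 176: t ≡ -13904 (mod 279).
Smallest nonnegative: t = -13904 mod 279 = 46.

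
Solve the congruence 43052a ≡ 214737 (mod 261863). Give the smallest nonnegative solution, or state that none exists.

gcd(261863, 43052):
  261863 = 6·43052 + 3551
  43052 = 12·3551 + 440
  3551 = 8·440 + 31
  440 = 14·31 + 6
  31 = 5·6 + 1
  6 = 6·1
so gcd(261863, 43052) = 1.
1 divides 214737, so solutions exist.
Back-substitute for Bézout coefficients:
  1 = 31 - 5·6
  ... = 43052·(-42255) + 261863·(6947)
So 43052·(-42255) ≡ 1 (mod 261863); multiply by 214737: a ≡ -9073711935 (mod 261863).
Smallest nonnegative: a = -9073711935 mod 261863 = 102878.

102878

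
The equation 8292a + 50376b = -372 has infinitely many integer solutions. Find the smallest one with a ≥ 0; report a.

gcd(50376, 8292) = 12.
12 divides -372, so solutions exist.
By Bézout, 8292·(565) + 50376·(-93) = 12.
Scale by -372/12 = -31: (a₀, b₀) = (-17515, 2883).
General solution: a = -17515 + 4198t, b = 2883 - 691t for integer t.
a ≥ 0: smallest is -17515 mod 4198 = 3475 (at t = 5), with b = -572.

3475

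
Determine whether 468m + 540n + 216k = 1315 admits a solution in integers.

gcd(540, 468) = 36  (540 = 1·468 + 72, 468 = 6·72 + 36, 72 = 2·36).
gcd(36, 216) = 36.
36 does not divide 1315 (remainder 19), so no integer solutions.

no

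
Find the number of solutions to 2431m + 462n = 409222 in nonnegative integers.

4

gcd(2431, 462) = 11.
By Bézout, 2431*(-19) + 462*(100) = 11.
One solution: (22, 770).
General: m = 22 + 42t, n = 770 - 221t.
m ≥ 0 ⇒ t ≥ 0; n ≥ 0 ⇒ t ≤ 3. So t ∈ [0, 3]: 4 solutions.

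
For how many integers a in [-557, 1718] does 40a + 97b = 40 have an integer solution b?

gcd(97, 40) = 1  (97 = 2×40 + 17, 40 = 2×17 + 6, 17 = 2×6 + 5, 6 = 1×5 + 1, 5 = 5×1).
Back-substituting, 40×(17) + 97×(-7) = 1.
Scale by 40: particular solution (680, -280); reduce a mod 97: (1, 0).
General solution: a = 1 + 97t, b = 0 - 40t for integer t.
-557 ≤ 1 + 97t ≤ 1718 gives t ∈ [-5, 17], which is 23 values.

23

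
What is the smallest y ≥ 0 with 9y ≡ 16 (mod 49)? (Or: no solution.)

gcd(49, 9) = 1  (49 = 5·9 + 4, 9 = 2·4 + 1, 4 = 4·1).
1 divides 16, so solutions exist.
Back-substituting, 9·(11) + 49·(-2) = 1.
So 9·(11) ≡ 1 (mod 49); multiply by 16: y ≡ 176 (mod 49).
Smallest nonnegative: y = 176 mod 49 = 29.

29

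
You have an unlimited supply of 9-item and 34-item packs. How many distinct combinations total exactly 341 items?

1

Need nonnegative integers with 9j + 34k = 341.
gcd(9, 34) = 1, and 9·(-15) + 34·(4) = 1.
So (j₀, k₀) = (-5115, 1364); general j = -5115 + 34t, k = 1364 - 9t.
j ≥ 0 ⇒ t ≥ 151; k ≥ 0 ⇒ t ≤ 151. That's 1 value of t.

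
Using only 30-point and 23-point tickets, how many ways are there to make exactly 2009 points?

Need nonnegative integers with 30j + 23k = 2009.
gcd(30, 23) = 1, and 30·(10) + 23·(-13) = 1.
So (j₀, k₀) = (20090, -26117); general j = 20090 + 23t, k = -26117 - 30t.
j ≥ 0 ⇒ t ≥ -873; k ≥ 0 ⇒ t ≤ -871. That's 3 values of t.

3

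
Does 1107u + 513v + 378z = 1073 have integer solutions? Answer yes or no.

no

gcd(1107, 513) = 27.
gcd(27, 378) = 27.
27 does not divide 1073 (remainder 20), so no integer solutions.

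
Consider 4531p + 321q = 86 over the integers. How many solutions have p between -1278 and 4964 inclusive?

gcd(4531, 321):
  4531 = 14*321 + 37
  321 = 8*37 + 25
  37 = 1*25 + 12
  25 = 2*12 + 1
  12 = 12*1
so gcd(4531, 321) = 1.
Back-substitute for Bézout coefficients:
  1 = 25 - 2*12
  ... = 4531*(-26) + 321*(367)
Scale by 86: particular solution (-2236, 31562); reduce p mod 321: (11, -155).
General solution: p = 11 + 321t, q = -155 - 4531t for integer t.
-1278 ≤ 11 + 321t ≤ 4964 gives t ∈ [-4, 15], which is 20 values.

20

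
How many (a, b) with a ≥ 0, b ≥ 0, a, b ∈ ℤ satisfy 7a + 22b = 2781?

18

gcd(22, 7) = 1.
By Bézout, 7×(-3) + 22×(1) = 1.
One solution: (17, 121).
General: a = 17 + 22t, b = 121 - 7t.
a ≥ 0 ⇒ t ≥ 0; b ≥ 0 ⇒ t ≤ 17. So t ∈ [0, 17]: 18 solutions.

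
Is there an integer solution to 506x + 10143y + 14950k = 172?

gcd(10143, 506) = 23.
gcd(23, 14950) = 23.
23 does not divide 172 (remainder 11), so no integer solutions.

no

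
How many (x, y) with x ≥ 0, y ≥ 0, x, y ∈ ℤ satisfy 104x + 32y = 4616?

gcd(104, 32) = 8.
By Bézout, 104×(1) + 32×(-3) = 8.
One solution: (1, 141).
General: x = 1 + 4t, y = 141 - 13t.
x ≥ 0 ⇒ t ≥ 0; y ≥ 0 ⇒ t ≤ 10. So t ∈ [0, 10]: 11 solutions.

11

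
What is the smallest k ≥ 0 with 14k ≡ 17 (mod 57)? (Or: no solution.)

gcd(57, 14) = 1  (57 = 4×14 + 1, 14 = 14×1).
1 divides 17, so solutions exist.
Back-substituting, 14×(-4) + 57×(1) = 1.
So 14×(-4) ≡ 1 (mod 57); multiply by 17: k ≡ -68 (mod 57).
Smallest nonnegative: k = -68 mod 57 = 46.

46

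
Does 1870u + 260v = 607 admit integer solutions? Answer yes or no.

no

gcd(1870, 260) = 10  (1870 = 7×260 + 50, 260 = 5×50 + 10, 50 = 5×10).
10 does not divide 607 (remainder 7), so no integer solutions.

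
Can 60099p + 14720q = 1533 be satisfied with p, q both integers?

no

gcd(60099, 14720) = 23  (60099 = 4·14720 + 1219, 14720 = 12·1219 + 92, 1219 = 13·92 + 23, 92 = 4·23).
23 does not divide 1533 (remainder 15), so no integer solutions.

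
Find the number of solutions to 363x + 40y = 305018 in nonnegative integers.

21

gcd(363, 40):
  363 = 9·40 + 3
  40 = 13·3 + 1
  3 = 3·1
so gcd(363, 40) = 1.
Back-substitute for Bézout coefficients:
  1 = 40 - 13·3
  ... = 363·(-13) + 40·(118)
Scale by 305018: one solution is (-3965234, 35992124). Reduce x mod 40: (6, 7571).
General: x = 6 + 40t, y = 7571 - 363t.
x ≥ 0 ⇒ t ≥ 0; y ≥ 0 ⇒ t ≤ 20. So t ∈ [0, 20]: 21 solutions.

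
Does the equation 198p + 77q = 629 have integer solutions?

no

gcd(198, 77) = 11  (198 = 2*77 + 44, 77 = 1*44 + 33, 44 = 1*33 + 11, 33 = 3*11).
11 does not divide 629 (remainder 2), so no integer solutions.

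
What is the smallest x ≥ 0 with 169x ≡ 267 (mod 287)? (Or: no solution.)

gcd(287, 169):
  287 = 1*169 + 118
  169 = 1*118 + 51
  118 = 2*51 + 16
  51 = 3*16 + 3
  16 = 5*3 + 1
  3 = 3*1
so gcd(287, 169) = 1.
1 divides 267, so solutions exist.
Back-substitute for Bézout coefficients:
  1 = 16 - 5*3
  ... = 169*(-90) + 287*(53)
So 169*(-90) ≡ 1 (mod 287); multiply by 267: x ≡ -24030 (mod 287).
Smallest nonnegative: x = -24030 mod 287 = 78.

78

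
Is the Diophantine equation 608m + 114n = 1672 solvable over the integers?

gcd(608, 114) = 38.
38 divides 1672, so integer solutions exist.

yes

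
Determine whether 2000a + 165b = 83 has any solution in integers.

gcd(2000, 165):
  2000 = 12*165 + 20
  165 = 8*20 + 5
  20 = 4*5
so gcd(2000, 165) = 5.
5 does not divide 83 (remainder 3), so no integer solutions.

no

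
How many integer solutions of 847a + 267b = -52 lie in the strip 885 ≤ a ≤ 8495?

29

gcd(847, 267):
  847 = 3*267 + 46
  267 = 5*46 + 37
  46 = 1*37 + 9
  37 = 4*9 + 1
  9 = 9*1
so gcd(847, 267) = 1.
Back-substitute for Bézout coefficients:
  1 = 37 - 4*9
  ... = 847*(-29) + 267*(92)
Scale by -52: particular solution (1508, -4784); reduce a mod 267: (173, -549).
General solution: a = 173 + 267t, b = -549 - 847t for integer t.
885 ≤ 173 + 267t ≤ 8495 gives t ∈ [3, 31], which is 29 values.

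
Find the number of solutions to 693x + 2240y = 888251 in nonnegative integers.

gcd(2240, 693) = 7  (2240 = 3·693 + 161, 693 = 4·161 + 49, 161 = 3·49 + 14, 49 = 3·14 + 7, 14 = 2·7).
Back-substituting, 693·(139) + 2240·(-43) = 7.
Scale by 126893: one solution is (17638127, -5456399). Reduce x mod 320: (47, 382).
General: x = 47 + 320t, y = 382 - 99t.
x ≥ 0 ⇒ t ≥ 0; y ≥ 0 ⇒ t ≤ 3. So t ∈ [0, 3]: 4 solutions.

4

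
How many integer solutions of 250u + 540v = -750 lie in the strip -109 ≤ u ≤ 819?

17

gcd(540, 250):
  540 = 2×250 + 40
  250 = 6×40 + 10
  40 = 4×10
so gcd(540, 250) = 10.
Back-substitute for Bézout coefficients:
  10 = 250 - 6×40
  ... = 250×(13) + 540×(-6)
Scale by -75: particular solution (-975, 450); reduce u mod 54: (51, -25).
General solution: u = 51 + 54t, v = -25 - 25t for integer t.
-109 ≤ 51 + 54t ≤ 819 gives t ∈ [-2, 14], which is 17 values.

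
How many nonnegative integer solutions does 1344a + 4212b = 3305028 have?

7

gcd(4212, 1344):
  4212 = 3*1344 + 180
  1344 = 7*180 + 84
  180 = 2*84 + 12
  84 = 7*12
so gcd(4212, 1344) = 12.
Back-substitute for Bézout coefficients:
  12 = 180 - 2*84
  ... = 1344*(-47) + 4212*(15)
Scale by 275419: one solution is (-12944693, 4131285). Reduce a mod 351: (187, 725).
General: a = 187 + 351t, b = 725 - 112t.
a ≥ 0 ⇒ t ≥ 0; b ≥ 0 ⇒ t ≤ 6. So t ∈ [0, 6]: 7 solutions.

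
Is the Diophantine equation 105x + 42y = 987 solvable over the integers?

yes

gcd(105, 42):
  105 = 2×42 + 21
  42 = 2×21
so gcd(105, 42) = 21.
21 divides 987, so integer solutions exist.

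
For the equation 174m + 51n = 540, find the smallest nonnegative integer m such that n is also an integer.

16

gcd(174, 51) = 3.
3 divides 540, so solutions exist.
By Bézout, 174*(5) + 51*(-17) = 3.
Scale by 540/3 = 180: (m₀, n₀) = (900, -3060).
General solution: m = 900 + 17t, n = -3060 - 58t for integer t.
m ≥ 0: smallest is 900 mod 17 = 16 (at t = -52), with n = -44.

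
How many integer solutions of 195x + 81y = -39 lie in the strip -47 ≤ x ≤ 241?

gcd(195, 81) = 3.
By Bézout, 195*(5) + 81*(-12) = 3.
Particular solution: (16, -39).
General solution: x = 16 + 27t, y = -39 - 65t for integer t.
-47 ≤ 16 + 27t ≤ 241 gives t ∈ [-2, 8], which is 11 values.

11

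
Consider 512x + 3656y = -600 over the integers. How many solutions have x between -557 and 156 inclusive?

gcd(3656, 512) = 8.
By Bézout, 512*(50) + 3656*(-7) = 8.
Particular solution: (363, -51).
General solution: x = 363 + 457t, y = -51 - 64t for integer t.
-557 ≤ 363 + 457t ≤ 156 gives t ∈ [-2, -1], which is 2 values.

2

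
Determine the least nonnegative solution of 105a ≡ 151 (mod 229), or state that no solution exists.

189

gcd(229, 105) = 1.
1 divides 151, so solutions exist.
By Bézout, 105×(24) + 229×(-11) = 1.
So 105×(24) ≡ 1 (mod 229); multiply by 151: a ≡ 3624 (mod 229).
Smallest nonnegative: a = 3624 mod 229 = 189.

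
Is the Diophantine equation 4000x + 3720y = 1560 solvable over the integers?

yes

gcd(4000, 3720) = 40  (4000 = 1*3720 + 280, 3720 = 13*280 + 80, 280 = 3*80 + 40, 80 = 2*40).
40 divides 1560, so integer solutions exist.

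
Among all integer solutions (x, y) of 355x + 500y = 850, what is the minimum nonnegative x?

gcd(500, 355) = 5.
5 divides 850, so solutions exist.
By Bézout, 355·(31) + 500·(-22) = 5.
Scale by 850/5 = 170: (x₀, y₀) = (5270, -3740).
General solution: x = 5270 + 100t, y = -3740 - 71t for integer t.
x ≥ 0: smallest is 5270 mod 100 = 70 (at t = -52), with y = -48.

70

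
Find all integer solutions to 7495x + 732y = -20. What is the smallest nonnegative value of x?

460

gcd(7495, 732):
  7495 = 10*732 + 175
  732 = 4*175 + 32
  175 = 5*32 + 15
  32 = 2*15 + 2
  15 = 7*2 + 1
  2 = 2*1
so gcd(7495, 732) = 1.
1 divides -20, so solutions exist.
Back-substitute for Bézout coefficients:
  1 = 15 - 7*2
  ... = 7495*(343) + 732*(-3512)
Scale by -20/1 = -20: (x₀, y₀) = (-6860, 70240).
General solution: x = -6860 + 732t, y = 70240 - 7495t for integer t.
x ≥ 0: smallest is -6860 mod 732 = 460 (at t = 10), with y = -4710.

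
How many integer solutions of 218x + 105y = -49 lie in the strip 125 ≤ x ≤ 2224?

gcd(218, 105) = 1  (218 = 2·105 + 8, 105 = 13·8 + 1, 8 = 8·1).
Back-substituting, 218·(-13) + 105·(27) = 1.
Scale by -49: particular solution (637, -1323); reduce x mod 105: (7, -15).
General solution: x = 7 + 105t, y = -15 - 218t for integer t.
125 ≤ 7 + 105t ≤ 2224 gives t ∈ [2, 21], which is 20 values.

20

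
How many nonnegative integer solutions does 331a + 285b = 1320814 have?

14

gcd(331, 285) = 1  (331 = 1·285 + 46, 285 = 6·46 + 9, 46 = 5·9 + 1, 9 = 9·1).
Back-substituting, 331·(31) + 285·(-36) = 1.
Scale by 1320814: one solution is (40945234, -47549304). Reduce a mod 285: (139, 4473).
General: a = 139 + 285t, b = 4473 - 331t.
a ≥ 0 ⇒ t ≥ 0; b ≥ 0 ⇒ t ≤ 13. So t ∈ [0, 13]: 14 solutions.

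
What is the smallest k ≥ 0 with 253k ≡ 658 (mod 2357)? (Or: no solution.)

gcd(2357, 253) = 1.
1 divides 658, so solutions exist.
By Bézout, 253·(1090) + 2357·(-117) = 1.
So 253·(1090) ≡ 1 (mod 2357); multiply by 658: k ≡ 717220 (mod 2357).
Smallest nonnegative: k = 717220 mod 2357 = 692.

692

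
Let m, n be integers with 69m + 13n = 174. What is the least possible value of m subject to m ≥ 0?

gcd(69, 13) = 1.
1 divides 174, so solutions exist.
By Bézout, 69·(-3) + 13·(16) = 1.
Scale by 174/1 = 174: (m₀, n₀) = (-522, 2784).
General solution: m = -522 + 13t, n = 2784 - 69t for integer t.
m ≥ 0: smallest is -522 mod 13 = 11 (at t = 41), with n = -45.

11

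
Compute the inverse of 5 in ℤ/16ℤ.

13

gcd(16, 5) = 1.
By Bézout, 5×(-3) + 16×(1) = 1.
So 5×-3 ≡ 1 (mod 16), and -3 mod 16 = 13.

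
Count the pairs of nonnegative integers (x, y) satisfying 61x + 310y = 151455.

8

gcd(310, 61) = 1  (310 = 5*61 + 5, 61 = 12*5 + 1, 5 = 5*1).
Back-substituting, 61*(61) + 310*(-12) = 1.
Scale by 151455: one solution is (9238755, -1817460). Reduce x mod 310: (135, 462).
General: x = 135 + 310t, y = 462 - 61t.
x ≥ 0 ⇒ t ≥ 0; y ≥ 0 ⇒ t ≤ 7. So t ∈ [0, 7]: 8 solutions.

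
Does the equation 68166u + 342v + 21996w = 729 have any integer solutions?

no

gcd(68166, 342) = 18  (68166 = 199·342 + 108, 342 = 3·108 + 18, 108 = 6·18).
gcd(18, 21996) = 18.
18 does not divide 729 (remainder 9), so no integer solutions.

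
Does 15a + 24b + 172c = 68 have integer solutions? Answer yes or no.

gcd(24, 15) = 3  (24 = 1×15 + 9, 15 = 1×9 + 6, 9 = 1×6 + 3, 6 = 2×3).
gcd(3, 172) = 1.
1 divides 68, so integer solutions exist.

yes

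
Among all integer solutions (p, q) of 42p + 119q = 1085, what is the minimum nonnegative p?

6

gcd(119, 42):
  119 = 2×42 + 35
  42 = 1×35 + 7
  35 = 5×7
so gcd(119, 42) = 7.
7 divides 1085, so solutions exist.
Back-substitute for Bézout coefficients:
  7 = 42 - 1×35
  ... = 42×(3) + 119×(-1)
Scale by 1085/7 = 155: (p₀, q₀) = (465, -155).
General solution: p = 465 + 17t, q = -155 - 6t for integer t.
p ≥ 0: smallest is 465 mod 17 = 6 (at t = -27), with q = 7.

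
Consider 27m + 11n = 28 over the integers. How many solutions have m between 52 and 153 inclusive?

gcd(27, 11):
  27 = 2*11 + 5
  11 = 2*5 + 1
  5 = 5*1
so gcd(27, 11) = 1.
Back-substitute for Bézout coefficients:
  1 = 11 - 2*5
  ... = 27*(-2) + 11*(5)
Scale by 28: particular solution (-56, 140); reduce m mod 11: (10, -22).
General solution: m = 10 + 11t, n = -22 - 27t for integer t.
52 ≤ 10 + 11t ≤ 153 gives t ∈ [4, 13], which is 10 values.

10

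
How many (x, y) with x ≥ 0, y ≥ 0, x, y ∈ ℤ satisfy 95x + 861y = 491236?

gcd(861, 95):
  861 = 9·95 + 6
  95 = 15·6 + 5
  6 = 1·5 + 1
  5 = 5·1
so gcd(861, 95) = 1.
Back-substitute for Bézout coefficients:
  1 = 6 - 1·5
  ... = 95·(-145) + 861·(16)
Scale by 491236: one solution is (-71229220, 7859776). Reduce x mod 861: (449, 521).
General: x = 449 + 861t, y = 521 - 95t.
x ≥ 0 ⇒ t ≥ 0; y ≥ 0 ⇒ t ≤ 5. So t ∈ [0, 5]: 6 solutions.

6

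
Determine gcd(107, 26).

gcd(107, 26):
  107 = 4×26 + 3
  26 = 8×3 + 2
  3 = 1×2 + 1
  2 = 2×1
so gcd(107, 26) = 1.

1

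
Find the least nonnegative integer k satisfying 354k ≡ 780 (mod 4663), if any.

gcd(4663, 354) = 1  (4663 = 13*354 + 61, 354 = 5*61 + 49, 61 = 1*49 + 12, 49 = 4*12 + 1, 12 = 12*1).
1 divides 780, so solutions exist.
Back-substituting, 354*(382) + 4663*(-29) = 1.
So 354*(382) ≡ 1 (mod 4663); multiply by 780: k ≡ 297960 (mod 4663).
Smallest nonnegative: k = 297960 mod 4663 = 4191.

4191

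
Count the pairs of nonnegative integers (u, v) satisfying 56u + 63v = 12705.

25

gcd(63, 56) = 7.
By Bézout, 56*(-1) + 63*(1) = 7.
One solution: (3, 199).
General: u = 3 + 9t, v = 199 - 8t.
u ≥ 0 ⇒ t ≥ 0; v ≥ 0 ⇒ t ≤ 24. So t ∈ [0, 24]: 25 solutions.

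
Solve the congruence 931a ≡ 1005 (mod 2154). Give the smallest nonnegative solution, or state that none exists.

1107

gcd(2154, 931) = 1  (2154 = 2·931 + 292, 931 = 3·292 + 55, 292 = 5·55 + 17, 55 = 3·17 + 4, 17 = 4·4 + 1, 4 = 4·1).
1 divides 1005, so solutions exist.
Back-substituting, 931·(-509) + 2154·(220) = 1.
So 931·(-509) ≡ 1 (mod 2154); multiply by 1005: a ≡ -511545 (mod 2154).
Smallest nonnegative: a = -511545 mod 2154 = 1107.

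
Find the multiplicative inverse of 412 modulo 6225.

1798

gcd(6225, 412) = 1.
By Bézout, 412×(1798) + 6225×(-119) = 1.
So 412×1798 ≡ 1 (mod 6225), and 1798 mod 6225 = 1798.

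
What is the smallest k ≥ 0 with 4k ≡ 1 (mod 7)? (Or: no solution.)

2

gcd(7, 4) = 1.
1 divides 1, so solutions exist.
By Bézout, 4·(2) + 7·(-1) = 1.
So 4·(2) ≡ 1 (mod 7); multiply by 1: k ≡ 2 (mod 7).
Smallest nonnegative: k = 2 mod 7 = 2.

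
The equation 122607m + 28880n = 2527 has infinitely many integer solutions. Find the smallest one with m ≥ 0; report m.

1121

gcd(122607, 28880) = 19.
19 divides 2527, so solutions exist.
By Bézout, 122607×(-163) + 28880×(692) = 19.
Scale by 2527/19 = 133: (m₀, n₀) = (-21679, 92036).
General solution: m = -21679 + 1520t, n = 92036 - 6453t for integer t.
m ≥ 0: smallest is -21679 mod 1520 = 1121 (at t = 15), with n = -4759.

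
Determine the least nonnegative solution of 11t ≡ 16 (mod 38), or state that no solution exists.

gcd(38, 11) = 1.
1 divides 16, so solutions exist.
By Bézout, 11×(7) + 38×(-2) = 1.
So 11×(7) ≡ 1 (mod 38); multiply by 16: t ≡ 112 (mod 38).
Smallest nonnegative: t = 112 mod 38 = 36.

36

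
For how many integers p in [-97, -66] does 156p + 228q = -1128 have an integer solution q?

gcd(228, 156):
  228 = 1×156 + 72
  156 = 2×72 + 12
  72 = 6×12
so gcd(228, 156) = 12.
Back-substitute for Bézout coefficients:
  12 = 156 - 2×72
  ... = 156×(3) + 228×(-2)
Scale by -94: particular solution (-282, 188); reduce p mod 19: (3, -7).
General solution: p = 3 + 19t, q = -7 - 13t for integer t.
-97 ≤ 3 + 19t ≤ -66 gives t ∈ [-5, -4], which is 2 values.

2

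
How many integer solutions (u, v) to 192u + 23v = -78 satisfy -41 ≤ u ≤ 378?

18

gcd(192, 23) = 1  (192 = 8·23 + 8, 23 = 2·8 + 7, 8 = 1·7 + 1, 7 = 7·1).
Back-substituting, 192·(3) + 23·(-25) = 1.
Scale by -78: particular solution (-234, 1950); reduce u mod 23: (19, -162).
General solution: u = 19 + 23t, v = -162 - 192t for integer t.
-41 ≤ 19 + 23t ≤ 378 gives t ∈ [-2, 15], which is 18 values.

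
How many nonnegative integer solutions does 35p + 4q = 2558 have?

18

gcd(35, 4) = 1  (35 = 8·4 + 3, 4 = 1·3 + 1, 3 = 3·1).
Back-substituting, 35·(-1) + 4·(9) = 1.
Scale by 2558: one solution is (-2558, 23022). Reduce p mod 4: (2, 622).
General: p = 2 + 4t, q = 622 - 35t.
p ≥ 0 ⇒ t ≥ 0; q ≥ 0 ⇒ t ≤ 17. So t ∈ [0, 17]: 18 solutions.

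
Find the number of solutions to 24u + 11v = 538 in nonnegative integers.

2

gcd(24, 11) = 1  (24 = 2*11 + 2, 11 = 5*2 + 1, 2 = 2*1).
Back-substituting, 24*(-5) + 11*(11) = 1.
Scale by 538: one solution is (-2690, 5918). Reduce u mod 11: (5, 38).
General: u = 5 + 11t, v = 38 - 24t.
u ≥ 0 ⇒ t ≥ 0; v ≥ 0 ⇒ t ≤ 1. So t ∈ [0, 1]: 2 solutions.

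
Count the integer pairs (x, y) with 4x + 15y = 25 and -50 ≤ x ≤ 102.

11

gcd(15, 4):
  15 = 3×4 + 3
  4 = 1×3 + 1
  3 = 3×1
so gcd(15, 4) = 1.
Back-substitute for Bézout coefficients:
  1 = 4 - 1×3
  ... = 4×(4) + 15×(-1)
Scale by 25: particular solution (100, -25); reduce x mod 15: (10, -1).
General solution: x = 10 + 15t, y = -1 - 4t for integer t.
-50 ≤ 10 + 15t ≤ 102 gives t ∈ [-4, 6], which is 11 values.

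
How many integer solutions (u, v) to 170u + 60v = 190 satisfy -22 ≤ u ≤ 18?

gcd(170, 60) = 10.
By Bézout, 170·(-1) + 60·(3) = 10.
Particular solution: (5, -11).
General solution: u = 5 + 6t, v = -11 - 17t for integer t.
-22 ≤ 5 + 6t ≤ 18 gives t ∈ [-4, 2], which is 7 values.

7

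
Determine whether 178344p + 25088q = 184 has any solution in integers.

gcd(178344, 25088):
  178344 = 7*25088 + 2728
  25088 = 9*2728 + 536
  2728 = 5*536 + 48
  536 = 11*48 + 8
  48 = 6*8
so gcd(178344, 25088) = 8.
8 divides 184, so integer solutions exist.

yes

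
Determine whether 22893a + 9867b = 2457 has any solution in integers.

yes

gcd(22893, 9867) = 39  (22893 = 2·9867 + 3159, 9867 = 3·3159 + 390, 3159 = 8·390 + 39, 390 = 10·39).
39 divides 2457, so integer solutions exist.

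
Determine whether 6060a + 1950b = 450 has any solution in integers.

yes

gcd(6060, 1950):
  6060 = 3×1950 + 210
  1950 = 9×210 + 60
  210 = 3×60 + 30
  60 = 2×30
so gcd(6060, 1950) = 30.
30 divides 450, so integer solutions exist.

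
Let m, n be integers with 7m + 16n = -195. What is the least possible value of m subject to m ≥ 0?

11

gcd(16, 7) = 1.
1 divides -195, so solutions exist.
By Bézout, 7×(7) + 16×(-3) = 1.
Scale by -195/1 = -195: (m₀, n₀) = (-1365, 585).
General solution: m = -1365 + 16t, n = 585 - 7t for integer t.
m ≥ 0: smallest is -1365 mod 16 = 11 (at t = 86), with n = -17.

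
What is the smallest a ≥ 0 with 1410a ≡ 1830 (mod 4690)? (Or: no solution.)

141

gcd(4690, 1410):
  4690 = 3·1410 + 460
  1410 = 3·460 + 30
  460 = 15·30 + 10
  30 = 3·10
so gcd(4690, 1410) = 10.
10 divides 1830, so solutions exist.
Back-substitute for Bézout coefficients:
  10 = 460 - 15·30
  ... = 1410·(-153) + 4690·(46)
So 1410·(-153) ≡ 10 (mod 4690); multiply by 183: a ≡ -27999 (mod 469).
Smallest nonnegative: a = -27999 mod 469 = 141.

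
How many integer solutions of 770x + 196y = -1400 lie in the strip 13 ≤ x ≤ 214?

15

gcd(770, 196) = 14.
By Bézout, 770*(-1) + 196*(4) = 14.
Particular solution: (2, -15).
General solution: x = 2 + 14t, y = -15 - 55t for integer t.
13 ≤ 2 + 14t ≤ 214 gives t ∈ [1, 15], which is 15 values.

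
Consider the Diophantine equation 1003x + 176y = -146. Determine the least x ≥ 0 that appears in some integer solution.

gcd(1003, 176) = 1.
1 divides -146, so solutions exist.
By Bézout, 1003·(83) + 176·(-473) = 1.
Scale by -146/1 = -146: (x₀, y₀) = (-12118, 69058).
General solution: x = -12118 + 176t, y = 69058 - 1003t for integer t.
x ≥ 0: smallest is -12118 mod 176 = 26 (at t = 69), with y = -149.

26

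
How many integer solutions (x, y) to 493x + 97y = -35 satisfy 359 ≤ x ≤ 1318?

10

gcd(493, 97) = 1  (493 = 5·97 + 8, 97 = 12·8 + 1, 8 = 8·1).
Back-substituting, 493·(-12) + 97·(61) = 1.
Scale by -35: particular solution (420, -2135); reduce x mod 97: (32, -163).
General solution: x = 32 + 97t, y = -163 - 493t for integer t.
359 ≤ 32 + 97t ≤ 1318 gives t ∈ [4, 13], which is 10 values.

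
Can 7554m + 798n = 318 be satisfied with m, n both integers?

yes

gcd(7554, 798) = 6  (7554 = 9·798 + 372, 798 = 2·372 + 54, 372 = 6·54 + 48, 54 = 1·48 + 6, 48 = 8·6).
6 divides 318, so integer solutions exist.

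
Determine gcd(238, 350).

gcd(350, 238) = 14  (350 = 1*238 + 112, 238 = 2*112 + 14, 112 = 8*14).

14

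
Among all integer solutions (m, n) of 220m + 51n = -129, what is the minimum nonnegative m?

27

gcd(220, 51) = 1.
1 divides -129, so solutions exist.
By Bézout, 220×(16) + 51×(-69) = 1.
Scale by -129/1 = -129: (m₀, n₀) = (-2064, 8901).
General solution: m = -2064 + 51t, n = 8901 - 220t for integer t.
m ≥ 0: smallest is -2064 mod 51 = 27 (at t = 41), with n = -119.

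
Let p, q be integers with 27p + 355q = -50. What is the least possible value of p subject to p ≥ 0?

gcd(355, 27):
  355 = 13×27 + 4
  27 = 6×4 + 3
  4 = 1×3 + 1
  3 = 3×1
so gcd(355, 27) = 1.
1 divides -50, so solutions exist.
Back-substitute for Bézout coefficients:
  1 = 4 - 1×3
  ... = 27×(-92) + 355×(7)
Scale by -50/1 = -50: (p₀, q₀) = (4600, -350).
General solution: p = 4600 + 355t, q = -350 - 27t for integer t.
p ≥ 0: smallest is 4600 mod 355 = 340 (at t = -12), with q = -26.

340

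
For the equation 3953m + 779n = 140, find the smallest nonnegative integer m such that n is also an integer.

83

gcd(3953, 779):
  3953 = 5×779 + 58
  779 = 13×58 + 25
  58 = 2×25 + 8
  25 = 3×8 + 1
  8 = 8×1
so gcd(3953, 779) = 1.
1 divides 140, so solutions exist.
Back-substitute for Bézout coefficients:
  1 = 25 - 3×8
  ... = 3953×(-94) + 779×(477)
Scale by 140/1 = 140: (m₀, n₀) = (-13160, 66780).
General solution: m = -13160 + 779t, n = 66780 - 3953t for integer t.
m ≥ 0: smallest is -13160 mod 779 = 83 (at t = 17), with n = -421.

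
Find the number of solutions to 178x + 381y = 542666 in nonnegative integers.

8

gcd(381, 178) = 1.
By Bézout, 178*(-122) + 381*(57) = 1.
One solution: (356, 1258).
General: x = 356 + 381t, y = 1258 - 178t.
x ≥ 0 ⇒ t ≥ 0; y ≥ 0 ⇒ t ≤ 7. So t ∈ [0, 7]: 8 solutions.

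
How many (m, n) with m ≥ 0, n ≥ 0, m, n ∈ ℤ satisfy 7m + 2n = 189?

14

gcd(7, 2) = 1  (7 = 3×2 + 1, 2 = 2×1).
Back-substituting, 7×(1) + 2×(-3) = 1.
Scale by 189: one solution is (189, -567). Reduce m mod 2: (1, 91).
General: m = 1 + 2t, n = 91 - 7t.
m ≥ 0 ⇒ t ≥ 0; n ≥ 0 ⇒ t ≤ 13. So t ∈ [0, 13]: 14 solutions.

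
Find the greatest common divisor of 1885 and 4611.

gcd(4611, 1885):
  4611 = 2·1885 + 841
  1885 = 2·841 + 203
  841 = 4·203 + 29
  203 = 7·29
so gcd(4611, 1885) = 29.

29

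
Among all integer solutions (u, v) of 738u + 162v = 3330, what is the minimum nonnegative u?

gcd(738, 162) = 18  (738 = 4×162 + 90, 162 = 1×90 + 72, 90 = 1×72 + 18, 72 = 4×18).
18 divides 3330, so solutions exist.
Back-substituting, 738×(2) + 162×(-9) = 18.
Scale by 3330/18 = 185: (u₀, v₀) = (370, -1665).
General solution: u = 370 + 9t, v = -1665 - 41t for integer t.
u ≥ 0: smallest is 370 mod 9 = 1 (at t = -41), with v = 16.

1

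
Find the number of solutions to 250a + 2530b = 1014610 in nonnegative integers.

gcd(2530, 250):
  2530 = 10·250 + 30
  250 = 8·30 + 10
  30 = 3·10
so gcd(2530, 250) = 10.
Back-substitute for Bézout coefficients:
  10 = 250 - 8·30
  ... = 250·(81) + 2530·(-8)
Scale by 101461: one solution is (8218341, -811688). Reduce a mod 253: (142, 387).
General: a = 142 + 253t, b = 387 - 25t.
a ≥ 0 ⇒ t ≥ 0; b ≥ 0 ⇒ t ≤ 15. So t ∈ [0, 15]: 16 solutions.

16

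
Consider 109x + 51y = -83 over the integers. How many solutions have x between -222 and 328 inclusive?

11

gcd(109, 51):
  109 = 2*51 + 7
  51 = 7*7 + 2
  7 = 3*2 + 1
  2 = 2*1
so gcd(109, 51) = 1.
Back-substitute for Bézout coefficients:
  1 = 7 - 3*2
  ... = 109*(22) + 51*(-47)
Scale by -83: particular solution (-1826, 3901); reduce x mod 51: (10, -23).
General solution: x = 10 + 51t, y = -23 - 109t for integer t.
-222 ≤ 10 + 51t ≤ 328 gives t ∈ [-4, 6], which is 11 values.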